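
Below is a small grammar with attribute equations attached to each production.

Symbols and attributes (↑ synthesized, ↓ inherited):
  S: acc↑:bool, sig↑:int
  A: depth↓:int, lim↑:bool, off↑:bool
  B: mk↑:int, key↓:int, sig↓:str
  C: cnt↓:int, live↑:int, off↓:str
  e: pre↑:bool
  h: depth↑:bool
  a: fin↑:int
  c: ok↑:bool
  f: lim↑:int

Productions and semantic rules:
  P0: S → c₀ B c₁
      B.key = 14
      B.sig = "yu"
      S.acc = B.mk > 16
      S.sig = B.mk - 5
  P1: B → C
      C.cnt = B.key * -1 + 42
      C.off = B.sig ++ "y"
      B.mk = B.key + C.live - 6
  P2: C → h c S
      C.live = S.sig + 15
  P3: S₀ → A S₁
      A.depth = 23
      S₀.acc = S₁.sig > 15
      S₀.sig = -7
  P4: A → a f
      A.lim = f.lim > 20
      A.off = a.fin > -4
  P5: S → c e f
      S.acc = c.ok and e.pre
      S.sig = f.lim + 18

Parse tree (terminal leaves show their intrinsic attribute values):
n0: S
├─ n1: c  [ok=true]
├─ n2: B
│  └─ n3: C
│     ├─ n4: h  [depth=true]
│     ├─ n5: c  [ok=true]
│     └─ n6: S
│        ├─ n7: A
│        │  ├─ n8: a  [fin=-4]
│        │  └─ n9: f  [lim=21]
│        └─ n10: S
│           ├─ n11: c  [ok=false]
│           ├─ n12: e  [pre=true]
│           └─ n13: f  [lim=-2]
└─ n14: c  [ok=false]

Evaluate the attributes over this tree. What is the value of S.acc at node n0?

1. n1.ok = true  [terminal]
2. n2.key = 14  [14]
3. n2.sig = "yu"  ["yu"]
4. n3.cnt = 28  [B.key * -1 + 42]
5. n3.off = "yuy"  [B.sig ++ "y"]
6. n4.depth = true  [terminal]
7. n5.ok = true  [terminal]
8. n7.depth = 23  [23]
9. n8.fin = -4  [terminal]
10. n9.lim = 21  [terminal]
11. n7.lim = true  [f.lim > 20]
12. n7.off = false  [a.fin > -4]
13. n11.ok = false  [terminal]
14. n12.pre = true  [terminal]
15. n13.lim = -2  [terminal]
16. n10.acc = false  [c.ok and e.pre]
17. n10.sig = 16  [f.lim + 18]
18. n6.acc = true  [S₁.sig > 15]
19. n6.sig = -7  [-7]
20. n3.live = 8  [S.sig + 15]
21. n2.mk = 16  [B.key + C.live - 6]
22. n14.ok = false  [terminal]
23. n0.acc = false  [B.mk > 16]
24. n0.sig = 11  [B.mk - 5]

false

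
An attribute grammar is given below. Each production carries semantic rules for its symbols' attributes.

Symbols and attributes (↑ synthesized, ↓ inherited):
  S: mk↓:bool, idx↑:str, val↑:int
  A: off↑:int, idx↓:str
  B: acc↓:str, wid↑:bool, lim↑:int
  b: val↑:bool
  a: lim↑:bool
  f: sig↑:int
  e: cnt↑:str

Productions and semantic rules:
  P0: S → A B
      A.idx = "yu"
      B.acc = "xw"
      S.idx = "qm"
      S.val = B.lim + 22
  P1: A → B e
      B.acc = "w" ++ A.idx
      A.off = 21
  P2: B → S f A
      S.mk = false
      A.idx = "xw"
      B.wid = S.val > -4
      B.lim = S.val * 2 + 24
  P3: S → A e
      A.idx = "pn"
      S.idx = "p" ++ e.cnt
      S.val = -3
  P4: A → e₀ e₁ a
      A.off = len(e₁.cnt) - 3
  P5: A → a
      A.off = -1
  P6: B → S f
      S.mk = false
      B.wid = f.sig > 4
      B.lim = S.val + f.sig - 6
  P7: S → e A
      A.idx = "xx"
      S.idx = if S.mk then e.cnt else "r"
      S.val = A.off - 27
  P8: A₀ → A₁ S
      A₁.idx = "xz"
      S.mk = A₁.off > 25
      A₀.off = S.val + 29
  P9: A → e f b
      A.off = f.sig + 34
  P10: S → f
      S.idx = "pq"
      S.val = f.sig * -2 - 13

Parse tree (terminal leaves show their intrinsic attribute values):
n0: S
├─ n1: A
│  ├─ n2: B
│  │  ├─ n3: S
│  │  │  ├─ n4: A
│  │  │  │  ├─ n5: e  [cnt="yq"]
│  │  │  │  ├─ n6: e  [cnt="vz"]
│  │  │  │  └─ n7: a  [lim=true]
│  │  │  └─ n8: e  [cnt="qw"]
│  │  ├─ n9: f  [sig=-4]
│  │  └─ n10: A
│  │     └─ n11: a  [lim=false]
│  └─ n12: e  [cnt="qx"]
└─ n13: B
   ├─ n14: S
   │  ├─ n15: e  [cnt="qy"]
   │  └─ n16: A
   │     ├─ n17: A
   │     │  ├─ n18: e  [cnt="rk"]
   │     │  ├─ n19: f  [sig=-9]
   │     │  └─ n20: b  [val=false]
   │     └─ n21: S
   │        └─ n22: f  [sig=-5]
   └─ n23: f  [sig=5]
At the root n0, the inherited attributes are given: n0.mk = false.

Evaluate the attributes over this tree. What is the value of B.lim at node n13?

1. n0.mk = false  [given at root]
2. n1.idx = "yu"  ["yu"]
3. n2.acc = "wyu"  ["w" ++ A.idx]
4. n3.mk = false  [false]
5. n4.idx = "pn"  ["pn"]
6. n5.cnt = "yq"  [terminal]
7. n6.cnt = "vz"  [terminal]
8. n7.lim = true  [terminal]
9. n4.off = -1  [len(e₁.cnt) - 3]
10. n8.cnt = "qw"  [terminal]
11. n3.idx = "pqw"  ["p" ++ e.cnt]
12. n3.val = -3  [-3]
13. n9.sig = -4  [terminal]
14. n10.idx = "xw"  ["xw"]
15. n11.lim = false  [terminal]
16. n10.off = -1  [-1]
17. n2.wid = true  [S.val > -4]
18. n2.lim = 18  [S.val * 2 + 24]
19. n12.cnt = "qx"  [terminal]
20. n1.off = 21  [21]
21. n13.acc = "xw"  ["xw"]
22. n14.mk = false  [false]
23. n15.cnt = "qy"  [terminal]
24. n16.idx = "xx"  ["xx"]
25. n17.idx = "xz"  ["xz"]
26. n18.cnt = "rk"  [terminal]
27. n19.sig = -9  [terminal]
28. n20.val = false  [terminal]
29. n17.off = 25  [f.sig + 34]
30. n21.mk = false  [A₁.off > 25]
31. n22.sig = -5  [terminal]
32. n21.idx = "pq"  ["pq"]
33. n21.val = -3  [f.sig * -2 - 13]
34. n16.off = 26  [S.val + 29]
35. n14.idx = "r"  [if S.mk then e.cnt else "r"]
36. n14.val = -1  [A.off - 27]
37. n23.sig = 5  [terminal]
38. n13.wid = true  [f.sig > 4]
39. n13.lim = -2  [S.val + f.sig - 6]
40. n0.idx = "qm"  ["qm"]
41. n0.val = 20  [B.lim + 22]

-2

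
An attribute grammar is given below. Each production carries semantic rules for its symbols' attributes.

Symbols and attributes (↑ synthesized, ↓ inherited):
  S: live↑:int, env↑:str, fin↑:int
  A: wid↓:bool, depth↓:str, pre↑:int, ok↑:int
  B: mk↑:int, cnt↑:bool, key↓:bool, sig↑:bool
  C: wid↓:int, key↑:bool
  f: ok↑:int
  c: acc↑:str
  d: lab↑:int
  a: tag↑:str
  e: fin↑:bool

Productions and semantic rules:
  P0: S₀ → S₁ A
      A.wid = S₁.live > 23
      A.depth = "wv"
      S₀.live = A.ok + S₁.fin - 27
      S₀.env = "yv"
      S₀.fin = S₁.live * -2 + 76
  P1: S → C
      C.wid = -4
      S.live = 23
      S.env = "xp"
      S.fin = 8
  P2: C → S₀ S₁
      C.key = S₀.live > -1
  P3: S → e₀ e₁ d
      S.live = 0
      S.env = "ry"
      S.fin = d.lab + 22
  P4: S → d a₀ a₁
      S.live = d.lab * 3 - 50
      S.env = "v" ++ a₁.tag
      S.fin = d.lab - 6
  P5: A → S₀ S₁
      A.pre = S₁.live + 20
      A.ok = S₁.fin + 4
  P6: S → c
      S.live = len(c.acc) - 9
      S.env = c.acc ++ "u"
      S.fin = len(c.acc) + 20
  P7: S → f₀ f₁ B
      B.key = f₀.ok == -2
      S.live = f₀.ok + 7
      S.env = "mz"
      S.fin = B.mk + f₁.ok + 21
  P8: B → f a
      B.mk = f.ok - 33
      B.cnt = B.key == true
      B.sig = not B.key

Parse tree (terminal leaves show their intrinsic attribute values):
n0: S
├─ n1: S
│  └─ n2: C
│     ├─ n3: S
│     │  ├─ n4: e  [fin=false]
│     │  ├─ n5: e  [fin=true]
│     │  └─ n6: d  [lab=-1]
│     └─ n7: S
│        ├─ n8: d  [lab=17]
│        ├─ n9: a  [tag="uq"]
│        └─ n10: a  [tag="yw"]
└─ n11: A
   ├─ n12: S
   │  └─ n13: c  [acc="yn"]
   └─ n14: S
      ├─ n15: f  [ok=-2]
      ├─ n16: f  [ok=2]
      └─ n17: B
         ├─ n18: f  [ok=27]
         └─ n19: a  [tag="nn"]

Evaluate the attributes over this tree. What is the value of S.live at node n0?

1. n2.wid = -4  [-4]
2. n4.fin = false  [terminal]
3. n5.fin = true  [terminal]
4. n6.lab = -1  [terminal]
5. n3.live = 0  [0]
6. n3.env = "ry"  ["ry"]
7. n3.fin = 21  [d.lab + 22]
8. n8.lab = 17  [terminal]
9. n9.tag = "uq"  [terminal]
10. n10.tag = "yw"  [terminal]
11. n7.live = 1  [d.lab * 3 - 50]
12. n7.env = "vyw"  ["v" ++ a₁.tag]
13. n7.fin = 11  [d.lab - 6]
14. n2.key = true  [S₀.live > -1]
15. n1.live = 23  [23]
16. n1.env = "xp"  ["xp"]
17. n1.fin = 8  [8]
18. n11.wid = false  [S₁.live > 23]
19. n11.depth = "wv"  ["wv"]
20. n13.acc = "yn"  [terminal]
21. n12.live = -7  [len(c.acc) - 9]
22. n12.env = "ynu"  [c.acc ++ "u"]
23. n12.fin = 22  [len(c.acc) + 20]
24. n15.ok = -2  [terminal]
25. n16.ok = 2  [terminal]
26. n17.key = true  [f₀.ok == -2]
27. n18.ok = 27  [terminal]
28. n19.tag = "nn"  [terminal]
29. n17.mk = -6  [f.ok - 33]
30. n17.cnt = true  [B.key == true]
31. n17.sig = false  [not B.key]
32. n14.live = 5  [f₀.ok + 7]
33. n14.env = "mz"  ["mz"]
34. n14.fin = 17  [B.mk + f₁.ok + 21]
35. n11.pre = 25  [S₁.live + 20]
36. n11.ok = 21  [S₁.fin + 4]
37. n0.live = 2  [A.ok + S₁.fin - 27]
38. n0.env = "yv"  ["yv"]
39. n0.fin = 30  [S₁.live * -2 + 76]

2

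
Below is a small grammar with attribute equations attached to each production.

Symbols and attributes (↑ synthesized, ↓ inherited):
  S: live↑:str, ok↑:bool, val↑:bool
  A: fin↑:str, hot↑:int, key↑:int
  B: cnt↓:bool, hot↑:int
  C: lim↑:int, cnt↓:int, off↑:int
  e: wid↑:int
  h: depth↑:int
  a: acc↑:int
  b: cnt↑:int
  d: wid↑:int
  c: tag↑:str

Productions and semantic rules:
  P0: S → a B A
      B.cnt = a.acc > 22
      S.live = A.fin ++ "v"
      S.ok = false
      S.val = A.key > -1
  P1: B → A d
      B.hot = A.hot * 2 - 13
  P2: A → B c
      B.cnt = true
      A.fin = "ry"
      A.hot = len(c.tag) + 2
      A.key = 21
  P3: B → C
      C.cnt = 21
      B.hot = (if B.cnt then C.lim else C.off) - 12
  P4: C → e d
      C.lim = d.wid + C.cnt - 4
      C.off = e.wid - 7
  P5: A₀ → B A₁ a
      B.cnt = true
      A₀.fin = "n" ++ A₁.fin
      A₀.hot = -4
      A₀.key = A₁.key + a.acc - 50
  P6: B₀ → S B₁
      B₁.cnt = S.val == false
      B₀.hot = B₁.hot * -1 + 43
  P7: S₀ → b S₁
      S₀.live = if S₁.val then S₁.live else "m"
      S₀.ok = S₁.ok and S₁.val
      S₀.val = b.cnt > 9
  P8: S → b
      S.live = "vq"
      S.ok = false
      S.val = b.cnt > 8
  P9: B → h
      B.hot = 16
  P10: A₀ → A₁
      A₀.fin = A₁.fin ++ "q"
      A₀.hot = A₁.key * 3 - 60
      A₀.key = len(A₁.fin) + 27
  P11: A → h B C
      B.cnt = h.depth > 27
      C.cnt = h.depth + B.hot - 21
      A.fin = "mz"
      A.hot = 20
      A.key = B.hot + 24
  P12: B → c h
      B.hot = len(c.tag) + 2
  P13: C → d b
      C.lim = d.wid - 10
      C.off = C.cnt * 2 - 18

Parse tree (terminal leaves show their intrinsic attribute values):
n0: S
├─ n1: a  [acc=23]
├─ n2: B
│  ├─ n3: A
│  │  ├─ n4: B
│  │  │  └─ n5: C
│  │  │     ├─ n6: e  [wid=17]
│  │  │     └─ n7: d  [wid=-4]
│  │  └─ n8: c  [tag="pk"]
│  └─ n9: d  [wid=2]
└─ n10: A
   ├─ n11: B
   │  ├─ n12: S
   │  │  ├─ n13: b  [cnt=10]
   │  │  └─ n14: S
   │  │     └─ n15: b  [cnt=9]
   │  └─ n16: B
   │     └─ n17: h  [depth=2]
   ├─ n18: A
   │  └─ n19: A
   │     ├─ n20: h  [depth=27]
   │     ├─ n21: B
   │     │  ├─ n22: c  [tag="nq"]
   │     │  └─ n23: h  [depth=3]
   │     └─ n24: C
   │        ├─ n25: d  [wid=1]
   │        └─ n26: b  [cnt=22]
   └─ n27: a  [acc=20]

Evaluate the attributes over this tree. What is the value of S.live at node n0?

"nmzqv"

1. n1.acc = 23  [terminal]
2. n2.cnt = true  [a.acc > 22]
3. n4.cnt = true  [true]
4. n5.cnt = 21  [21]
5. n6.wid = 17  [terminal]
6. n7.wid = -4  [terminal]
7. n5.lim = 13  [d.wid + C.cnt - 4]
8. n5.off = 10  [e.wid - 7]
9. n4.hot = 1  [(if B.cnt then C.lim else C.off) - 12]
10. n8.tag = "pk"  [terminal]
11. n3.fin = "ry"  ["ry"]
12. n3.hot = 4  [len(c.tag) + 2]
13. n3.key = 21  [21]
14. n9.wid = 2  [terminal]
15. n2.hot = -5  [A.hot * 2 - 13]
16. n11.cnt = true  [true]
17. n13.cnt = 10  [terminal]
18. n15.cnt = 9  [terminal]
19. n14.live = "vq"  ["vq"]
20. n14.ok = false  [false]
21. n14.val = true  [b.cnt > 8]
22. n12.live = "vq"  [if S₁.val then S₁.live else "m"]
23. n12.ok = false  [S₁.ok and S₁.val]
24. n12.val = true  [b.cnt > 9]
25. n16.cnt = false  [S.val == false]
26. n17.depth = 2  [terminal]
27. n16.hot = 16  [16]
28. n11.hot = 27  [B₁.hot * -1 + 43]
29. n20.depth = 27  [terminal]
30. n21.cnt = false  [h.depth > 27]
31. n22.tag = "nq"  [terminal]
32. n23.depth = 3  [terminal]
33. n21.hot = 4  [len(c.tag) + 2]
34. n24.cnt = 10  [h.depth + B.hot - 21]
35. n25.wid = 1  [terminal]
36. n26.cnt = 22  [terminal]
37. n24.lim = -9  [d.wid - 10]
38. n24.off = 2  [C.cnt * 2 - 18]
39. n19.fin = "mz"  ["mz"]
40. n19.hot = 20  [20]
41. n19.key = 28  [B.hot + 24]
42. n18.fin = "mzq"  [A₁.fin ++ "q"]
43. n18.hot = 24  [A₁.key * 3 - 60]
44. n18.key = 29  [len(A₁.fin) + 27]
45. n27.acc = 20  [terminal]
46. n10.fin = "nmzq"  ["n" ++ A₁.fin]
47. n10.hot = -4  [-4]
48. n10.key = -1  [A₁.key + a.acc - 50]
49. n0.live = "nmzqv"  [A.fin ++ "v"]
50. n0.ok = false  [false]
51. n0.val = false  [A.key > -1]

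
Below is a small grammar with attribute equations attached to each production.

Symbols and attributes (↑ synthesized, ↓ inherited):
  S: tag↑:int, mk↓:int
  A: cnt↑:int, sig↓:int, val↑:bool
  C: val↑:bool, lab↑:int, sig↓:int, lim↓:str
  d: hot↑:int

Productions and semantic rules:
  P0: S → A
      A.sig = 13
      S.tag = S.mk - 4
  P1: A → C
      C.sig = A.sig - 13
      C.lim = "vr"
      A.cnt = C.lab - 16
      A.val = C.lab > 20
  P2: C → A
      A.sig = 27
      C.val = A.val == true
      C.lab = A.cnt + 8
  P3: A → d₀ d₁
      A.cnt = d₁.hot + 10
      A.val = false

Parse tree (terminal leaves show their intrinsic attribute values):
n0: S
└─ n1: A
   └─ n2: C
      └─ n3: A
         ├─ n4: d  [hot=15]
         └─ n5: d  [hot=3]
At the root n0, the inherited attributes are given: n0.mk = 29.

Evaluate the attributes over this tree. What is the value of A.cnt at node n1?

1. n0.mk = 29  [given at root]
2. n1.sig = 13  [13]
3. n2.sig = 0  [A.sig - 13]
4. n2.lim = "vr"  ["vr"]
5. n3.sig = 27  [27]
6. n4.hot = 15  [terminal]
7. n5.hot = 3  [terminal]
8. n3.cnt = 13  [d₁.hot + 10]
9. n3.val = false  [false]
10. n2.val = false  [A.val == true]
11. n2.lab = 21  [A.cnt + 8]
12. n1.cnt = 5  [C.lab - 16]
13. n1.val = true  [C.lab > 20]
14. n0.tag = 25  [S.mk - 4]

5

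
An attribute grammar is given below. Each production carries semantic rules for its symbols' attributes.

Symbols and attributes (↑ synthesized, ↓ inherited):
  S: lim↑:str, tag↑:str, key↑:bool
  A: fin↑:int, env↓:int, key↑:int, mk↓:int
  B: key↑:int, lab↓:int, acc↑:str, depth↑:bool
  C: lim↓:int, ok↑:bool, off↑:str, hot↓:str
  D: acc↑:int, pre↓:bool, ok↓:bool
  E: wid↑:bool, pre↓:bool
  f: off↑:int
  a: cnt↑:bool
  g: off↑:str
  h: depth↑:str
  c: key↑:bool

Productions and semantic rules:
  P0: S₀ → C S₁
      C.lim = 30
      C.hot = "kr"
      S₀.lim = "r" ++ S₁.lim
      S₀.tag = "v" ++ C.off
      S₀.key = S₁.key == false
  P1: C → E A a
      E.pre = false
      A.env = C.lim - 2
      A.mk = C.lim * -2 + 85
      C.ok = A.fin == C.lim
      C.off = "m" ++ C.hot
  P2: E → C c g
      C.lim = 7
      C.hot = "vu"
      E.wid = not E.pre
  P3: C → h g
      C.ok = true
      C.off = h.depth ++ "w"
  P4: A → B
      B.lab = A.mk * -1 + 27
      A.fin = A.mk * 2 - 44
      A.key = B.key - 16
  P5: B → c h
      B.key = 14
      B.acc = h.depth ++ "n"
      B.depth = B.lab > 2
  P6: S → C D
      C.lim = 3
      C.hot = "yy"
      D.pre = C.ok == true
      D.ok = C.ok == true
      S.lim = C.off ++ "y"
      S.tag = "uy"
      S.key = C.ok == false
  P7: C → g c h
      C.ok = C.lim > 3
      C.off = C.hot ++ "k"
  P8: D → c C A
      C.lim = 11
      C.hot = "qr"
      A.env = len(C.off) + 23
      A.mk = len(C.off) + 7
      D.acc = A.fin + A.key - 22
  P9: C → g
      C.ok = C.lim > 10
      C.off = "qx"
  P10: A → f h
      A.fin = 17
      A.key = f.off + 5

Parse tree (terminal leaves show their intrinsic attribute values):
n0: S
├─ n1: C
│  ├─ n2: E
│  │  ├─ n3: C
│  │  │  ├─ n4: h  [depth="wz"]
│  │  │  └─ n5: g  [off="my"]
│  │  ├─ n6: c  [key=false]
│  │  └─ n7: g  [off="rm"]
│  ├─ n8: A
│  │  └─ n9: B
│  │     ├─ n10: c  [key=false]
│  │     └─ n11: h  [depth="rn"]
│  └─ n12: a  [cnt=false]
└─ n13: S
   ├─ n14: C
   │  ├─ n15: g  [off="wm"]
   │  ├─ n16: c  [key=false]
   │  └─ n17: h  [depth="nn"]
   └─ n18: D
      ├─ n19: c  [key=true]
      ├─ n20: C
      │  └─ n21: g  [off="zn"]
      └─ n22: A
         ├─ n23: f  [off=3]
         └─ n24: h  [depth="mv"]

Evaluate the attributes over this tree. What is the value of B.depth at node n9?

1. n1.lim = 30  [30]
2. n1.hot = "kr"  ["kr"]
3. n2.pre = false  [false]
4. n3.lim = 7  [7]
5. n3.hot = "vu"  ["vu"]
6. n4.depth = "wz"  [terminal]
7. n5.off = "my"  [terminal]
8. n3.ok = true  [true]
9. n3.off = "wzw"  [h.depth ++ "w"]
10. n6.key = false  [terminal]
11. n7.off = "rm"  [terminal]
12. n2.wid = true  [not E.pre]
13. n8.env = 28  [C.lim - 2]
14. n8.mk = 25  [C.lim * -2 + 85]
15. n9.lab = 2  [A.mk * -1 + 27]
16. n10.key = false  [terminal]
17. n11.depth = "rn"  [terminal]
18. n9.key = 14  [14]
19. n9.acc = "rnn"  [h.depth ++ "n"]
20. n9.depth = false  [B.lab > 2]
21. n8.fin = 6  [A.mk * 2 - 44]
22. n8.key = -2  [B.key - 16]
23. n12.cnt = false  [terminal]
24. n1.ok = false  [A.fin == C.lim]
25. n1.off = "mkr"  ["m" ++ C.hot]
26. n14.lim = 3  [3]
27. n14.hot = "yy"  ["yy"]
28. n15.off = "wm"  [terminal]
29. n16.key = false  [terminal]
30. n17.depth = "nn"  [terminal]
31. n14.ok = false  [C.lim > 3]
32. n14.off = "yyk"  [C.hot ++ "k"]
33. n18.pre = false  [C.ok == true]
34. n18.ok = false  [C.ok == true]
35. n19.key = true  [terminal]
36. n20.lim = 11  [11]
37. n20.hot = "qr"  ["qr"]
38. n21.off = "zn"  [terminal]
39. n20.ok = true  [C.lim > 10]
40. n20.off = "qx"  ["qx"]
41. n22.env = 25  [len(C.off) + 23]
42. n22.mk = 9  [len(C.off) + 7]
43. n23.off = 3  [terminal]
44. n24.depth = "mv"  [terminal]
45. n22.fin = 17  [17]
46. n22.key = 8  [f.off + 5]
47. n18.acc = 3  [A.fin + A.key - 22]
48. n13.lim = "yyky"  [C.off ++ "y"]
49. n13.tag = "uy"  ["uy"]
50. n13.key = true  [C.ok == false]
51. n0.lim = "ryyky"  ["r" ++ S₁.lim]
52. n0.tag = "vmkr"  ["v" ++ C.off]
53. n0.key = false  [S₁.key == false]

false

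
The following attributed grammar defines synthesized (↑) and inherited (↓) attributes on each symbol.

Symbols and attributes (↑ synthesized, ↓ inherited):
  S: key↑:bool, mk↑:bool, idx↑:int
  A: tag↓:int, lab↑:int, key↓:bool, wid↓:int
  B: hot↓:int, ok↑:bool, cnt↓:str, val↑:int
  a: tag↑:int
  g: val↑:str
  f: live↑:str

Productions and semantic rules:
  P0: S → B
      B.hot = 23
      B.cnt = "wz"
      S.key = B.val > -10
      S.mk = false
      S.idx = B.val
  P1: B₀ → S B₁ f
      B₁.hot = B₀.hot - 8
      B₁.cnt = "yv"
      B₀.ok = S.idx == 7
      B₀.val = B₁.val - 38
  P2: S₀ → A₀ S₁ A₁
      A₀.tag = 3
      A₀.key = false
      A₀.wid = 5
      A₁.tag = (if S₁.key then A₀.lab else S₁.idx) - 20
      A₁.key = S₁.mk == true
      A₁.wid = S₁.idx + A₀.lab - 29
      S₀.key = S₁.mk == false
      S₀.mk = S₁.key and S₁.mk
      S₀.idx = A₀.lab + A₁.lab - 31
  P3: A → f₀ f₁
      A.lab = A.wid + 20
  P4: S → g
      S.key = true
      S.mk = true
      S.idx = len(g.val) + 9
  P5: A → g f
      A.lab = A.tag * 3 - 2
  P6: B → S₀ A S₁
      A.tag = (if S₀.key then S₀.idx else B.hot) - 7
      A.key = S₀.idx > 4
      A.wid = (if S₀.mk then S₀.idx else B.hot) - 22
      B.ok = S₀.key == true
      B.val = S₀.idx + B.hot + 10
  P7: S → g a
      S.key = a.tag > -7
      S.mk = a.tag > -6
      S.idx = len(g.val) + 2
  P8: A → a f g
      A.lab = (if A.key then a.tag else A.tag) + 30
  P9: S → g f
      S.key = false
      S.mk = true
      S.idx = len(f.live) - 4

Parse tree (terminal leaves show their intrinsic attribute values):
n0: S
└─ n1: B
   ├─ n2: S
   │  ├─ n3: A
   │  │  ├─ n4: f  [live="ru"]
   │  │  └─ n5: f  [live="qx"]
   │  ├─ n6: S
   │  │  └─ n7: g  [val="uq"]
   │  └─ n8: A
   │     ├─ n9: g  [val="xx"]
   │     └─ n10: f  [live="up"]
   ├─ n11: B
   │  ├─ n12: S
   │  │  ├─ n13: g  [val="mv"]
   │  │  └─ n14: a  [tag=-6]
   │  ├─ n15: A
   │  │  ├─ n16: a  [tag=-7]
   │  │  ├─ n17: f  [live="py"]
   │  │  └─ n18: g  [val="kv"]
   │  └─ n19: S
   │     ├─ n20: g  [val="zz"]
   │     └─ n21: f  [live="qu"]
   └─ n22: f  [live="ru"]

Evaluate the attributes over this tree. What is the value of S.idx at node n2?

1. n1.hot = 23  [23]
2. n1.cnt = "wz"  ["wz"]
3. n3.tag = 3  [3]
4. n3.key = false  [false]
5. n3.wid = 5  [5]
6. n4.live = "ru"  [terminal]
7. n5.live = "qx"  [terminal]
8. n3.lab = 25  [A.wid + 20]
9. n7.val = "uq"  [terminal]
10. n6.key = true  [true]
11. n6.mk = true  [true]
12. n6.idx = 11  [len(g.val) + 9]
13. n8.tag = 5  [(if S₁.key then A₀.lab else S₁.idx) - 20]
14. n8.key = true  [S₁.mk == true]
15. n8.wid = 7  [S₁.idx + A₀.lab - 29]
16. n9.val = "xx"  [terminal]
17. n10.live = "up"  [terminal]
18. n8.lab = 13  [A.tag * 3 - 2]
19. n2.key = false  [S₁.mk == false]
20. n2.mk = true  [S₁.key and S₁.mk]
21. n2.idx = 7  [A₀.lab + A₁.lab - 31]
22. n11.hot = 15  [B₀.hot - 8]
23. n11.cnt = "yv"  ["yv"]
24. n13.val = "mv"  [terminal]
25. n14.tag = -6  [terminal]
26. n12.key = true  [a.tag > -7]
27. n12.mk = false  [a.tag > -6]
28. n12.idx = 4  [len(g.val) + 2]
29. n15.tag = -3  [(if S₀.key then S₀.idx else B.hot) - 7]
30. n15.key = false  [S₀.idx > 4]
31. n15.wid = -7  [(if S₀.mk then S₀.idx else B.hot) - 22]
32. n16.tag = -7  [terminal]
33. n17.live = "py"  [terminal]
34. n18.val = "kv"  [terminal]
35. n15.lab = 27  [(if A.key then a.tag else A.tag) + 30]
36. n20.val = "zz"  [terminal]
37. n21.live = "qu"  [terminal]
38. n19.key = false  [false]
39. n19.mk = true  [true]
40. n19.idx = -2  [len(f.live) - 4]
41. n11.ok = true  [S₀.key == true]
42. n11.val = 29  [S₀.idx + B.hot + 10]
43. n22.live = "ru"  [terminal]
44. n1.ok = true  [S.idx == 7]
45. n1.val = -9  [B₁.val - 38]
46. n0.key = true  [B.val > -10]
47. n0.mk = false  [false]
48. n0.idx = -9  [B.val]

7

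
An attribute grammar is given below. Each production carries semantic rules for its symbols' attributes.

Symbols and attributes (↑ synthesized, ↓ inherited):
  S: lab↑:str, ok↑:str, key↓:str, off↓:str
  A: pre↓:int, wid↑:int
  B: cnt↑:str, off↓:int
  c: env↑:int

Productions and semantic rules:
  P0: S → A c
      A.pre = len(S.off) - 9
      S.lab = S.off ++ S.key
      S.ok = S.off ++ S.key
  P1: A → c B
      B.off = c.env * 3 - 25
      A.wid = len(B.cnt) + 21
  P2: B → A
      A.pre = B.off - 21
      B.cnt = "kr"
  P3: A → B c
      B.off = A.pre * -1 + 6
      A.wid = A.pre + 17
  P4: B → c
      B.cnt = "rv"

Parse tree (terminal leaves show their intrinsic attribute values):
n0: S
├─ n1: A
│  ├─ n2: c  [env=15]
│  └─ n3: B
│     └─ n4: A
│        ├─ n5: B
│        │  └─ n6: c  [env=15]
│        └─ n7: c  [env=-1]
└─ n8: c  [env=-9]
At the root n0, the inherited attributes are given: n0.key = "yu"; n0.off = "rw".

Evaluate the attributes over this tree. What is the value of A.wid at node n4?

1. n0.key = "yu"  [given at root]
2. n0.off = "rw"  [given at root]
3. n1.pre = -7  [len(S.off) - 9]
4. n2.env = 15  [terminal]
5. n3.off = 20  [c.env * 3 - 25]
6. n4.pre = -1  [B.off - 21]
7. n5.off = 7  [A.pre * -1 + 6]
8. n6.env = 15  [terminal]
9. n5.cnt = "rv"  ["rv"]
10. n7.env = -1  [terminal]
11. n4.wid = 16  [A.pre + 17]
12. n3.cnt = "kr"  ["kr"]
13. n1.wid = 23  [len(B.cnt) + 21]
14. n8.env = -9  [terminal]
15. n0.lab = "rwyu"  [S.off ++ S.key]
16. n0.ok = "rwyu"  [S.off ++ S.key]

16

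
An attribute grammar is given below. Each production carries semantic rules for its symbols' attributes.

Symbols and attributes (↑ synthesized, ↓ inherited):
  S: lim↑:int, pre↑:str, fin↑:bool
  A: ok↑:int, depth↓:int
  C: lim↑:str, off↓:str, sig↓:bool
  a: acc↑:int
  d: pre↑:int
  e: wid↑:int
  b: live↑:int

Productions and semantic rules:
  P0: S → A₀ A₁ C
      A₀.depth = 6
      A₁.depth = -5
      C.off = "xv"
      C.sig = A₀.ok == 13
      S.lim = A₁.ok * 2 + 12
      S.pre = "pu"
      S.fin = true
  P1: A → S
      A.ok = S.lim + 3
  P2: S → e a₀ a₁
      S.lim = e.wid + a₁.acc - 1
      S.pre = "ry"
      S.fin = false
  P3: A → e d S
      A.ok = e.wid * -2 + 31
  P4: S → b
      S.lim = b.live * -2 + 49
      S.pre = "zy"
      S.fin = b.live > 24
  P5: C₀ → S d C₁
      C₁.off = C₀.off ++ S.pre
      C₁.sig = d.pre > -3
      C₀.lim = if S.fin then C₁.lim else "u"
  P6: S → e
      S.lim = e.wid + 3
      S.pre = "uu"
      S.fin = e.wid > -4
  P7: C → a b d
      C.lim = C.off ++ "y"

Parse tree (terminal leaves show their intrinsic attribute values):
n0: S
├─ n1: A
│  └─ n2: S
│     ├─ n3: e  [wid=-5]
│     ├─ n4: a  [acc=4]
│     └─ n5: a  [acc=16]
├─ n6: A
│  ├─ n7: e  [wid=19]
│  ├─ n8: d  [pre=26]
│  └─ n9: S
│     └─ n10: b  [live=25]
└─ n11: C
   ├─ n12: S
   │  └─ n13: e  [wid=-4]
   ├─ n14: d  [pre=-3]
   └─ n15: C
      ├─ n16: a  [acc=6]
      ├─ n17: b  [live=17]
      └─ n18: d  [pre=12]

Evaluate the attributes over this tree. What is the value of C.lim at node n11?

"u"

1. n1.depth = 6  [6]
2. n3.wid = -5  [terminal]
3. n4.acc = 4  [terminal]
4. n5.acc = 16  [terminal]
5. n2.lim = 10  [e.wid + a₁.acc - 1]
6. n2.pre = "ry"  ["ry"]
7. n2.fin = false  [false]
8. n1.ok = 13  [S.lim + 3]
9. n6.depth = -5  [-5]
10. n7.wid = 19  [terminal]
11. n8.pre = 26  [terminal]
12. n10.live = 25  [terminal]
13. n9.lim = -1  [b.live * -2 + 49]
14. n9.pre = "zy"  ["zy"]
15. n9.fin = true  [b.live > 24]
16. n6.ok = -7  [e.wid * -2 + 31]
17. n11.off = "xv"  ["xv"]
18. n11.sig = true  [A₀.ok == 13]
19. n13.wid = -4  [terminal]
20. n12.lim = -1  [e.wid + 3]
21. n12.pre = "uu"  ["uu"]
22. n12.fin = false  [e.wid > -4]
23. n14.pre = -3  [terminal]
24. n15.off = "xvuu"  [C₀.off ++ S.pre]
25. n15.sig = false  [d.pre > -3]
26. n16.acc = 6  [terminal]
27. n17.live = 17  [terminal]
28. n18.pre = 12  [terminal]
29. n15.lim = "xvuuy"  [C.off ++ "y"]
30. n11.lim = "u"  [if S.fin then C₁.lim else "u"]
31. n0.lim = -2  [A₁.ok * 2 + 12]
32. n0.pre = "pu"  ["pu"]
33. n0.fin = true  [true]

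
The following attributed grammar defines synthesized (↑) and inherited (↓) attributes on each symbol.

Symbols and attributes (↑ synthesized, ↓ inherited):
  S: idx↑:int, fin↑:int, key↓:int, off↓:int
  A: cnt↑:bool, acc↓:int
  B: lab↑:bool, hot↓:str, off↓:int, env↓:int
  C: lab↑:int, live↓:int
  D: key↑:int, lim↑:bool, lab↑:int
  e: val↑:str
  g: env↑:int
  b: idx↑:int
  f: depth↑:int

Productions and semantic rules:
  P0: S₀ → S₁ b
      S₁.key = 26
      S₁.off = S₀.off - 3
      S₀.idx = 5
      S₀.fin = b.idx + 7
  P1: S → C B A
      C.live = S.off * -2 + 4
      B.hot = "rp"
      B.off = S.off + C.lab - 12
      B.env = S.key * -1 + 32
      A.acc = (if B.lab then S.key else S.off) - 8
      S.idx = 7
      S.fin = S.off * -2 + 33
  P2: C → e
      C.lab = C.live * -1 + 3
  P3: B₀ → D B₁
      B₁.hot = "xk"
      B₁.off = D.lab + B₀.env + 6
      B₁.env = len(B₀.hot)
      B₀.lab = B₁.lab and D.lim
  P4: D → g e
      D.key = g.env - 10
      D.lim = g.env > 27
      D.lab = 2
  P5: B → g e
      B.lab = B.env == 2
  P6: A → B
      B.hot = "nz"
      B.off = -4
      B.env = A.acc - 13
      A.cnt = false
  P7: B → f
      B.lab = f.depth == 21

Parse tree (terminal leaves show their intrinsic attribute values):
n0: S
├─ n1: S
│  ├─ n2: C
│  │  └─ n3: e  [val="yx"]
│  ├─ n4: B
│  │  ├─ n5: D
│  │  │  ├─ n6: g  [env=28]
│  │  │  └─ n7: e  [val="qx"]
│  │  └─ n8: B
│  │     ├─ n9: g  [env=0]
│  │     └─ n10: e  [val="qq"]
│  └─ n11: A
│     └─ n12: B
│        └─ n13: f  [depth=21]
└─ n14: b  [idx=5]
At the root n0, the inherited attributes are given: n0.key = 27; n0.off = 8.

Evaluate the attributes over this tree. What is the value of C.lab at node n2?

9

1. n0.key = 27  [given at root]
2. n0.off = 8  [given at root]
3. n1.key = 26  [26]
4. n1.off = 5  [S₀.off - 3]
5. n2.live = -6  [S.off * -2 + 4]
6. n3.val = "yx"  [terminal]
7. n2.lab = 9  [C.live * -1 + 3]
8. n4.hot = "rp"  ["rp"]
9. n4.off = 2  [S.off + C.lab - 12]
10. n4.env = 6  [S.key * -1 + 32]
11. n6.env = 28  [terminal]
12. n7.val = "qx"  [terminal]
13. n5.key = 18  [g.env - 10]
14. n5.lim = true  [g.env > 27]
15. n5.lab = 2  [2]
16. n8.hot = "xk"  ["xk"]
17. n8.off = 14  [D.lab + B₀.env + 6]
18. n8.env = 2  [len(B₀.hot)]
19. n9.env = 0  [terminal]
20. n10.val = "qq"  [terminal]
21. n8.lab = true  [B.env == 2]
22. n4.lab = true  [B₁.lab and D.lim]
23. n11.acc = 18  [(if B.lab then S.key else S.off) - 8]
24. n12.hot = "nz"  ["nz"]
25. n12.off = -4  [-4]
26. n12.env = 5  [A.acc - 13]
27. n13.depth = 21  [terminal]
28. n12.lab = true  [f.depth == 21]
29. n11.cnt = false  [false]
30. n1.idx = 7  [7]
31. n1.fin = 23  [S.off * -2 + 33]
32. n14.idx = 5  [terminal]
33. n0.idx = 5  [5]
34. n0.fin = 12  [b.idx + 7]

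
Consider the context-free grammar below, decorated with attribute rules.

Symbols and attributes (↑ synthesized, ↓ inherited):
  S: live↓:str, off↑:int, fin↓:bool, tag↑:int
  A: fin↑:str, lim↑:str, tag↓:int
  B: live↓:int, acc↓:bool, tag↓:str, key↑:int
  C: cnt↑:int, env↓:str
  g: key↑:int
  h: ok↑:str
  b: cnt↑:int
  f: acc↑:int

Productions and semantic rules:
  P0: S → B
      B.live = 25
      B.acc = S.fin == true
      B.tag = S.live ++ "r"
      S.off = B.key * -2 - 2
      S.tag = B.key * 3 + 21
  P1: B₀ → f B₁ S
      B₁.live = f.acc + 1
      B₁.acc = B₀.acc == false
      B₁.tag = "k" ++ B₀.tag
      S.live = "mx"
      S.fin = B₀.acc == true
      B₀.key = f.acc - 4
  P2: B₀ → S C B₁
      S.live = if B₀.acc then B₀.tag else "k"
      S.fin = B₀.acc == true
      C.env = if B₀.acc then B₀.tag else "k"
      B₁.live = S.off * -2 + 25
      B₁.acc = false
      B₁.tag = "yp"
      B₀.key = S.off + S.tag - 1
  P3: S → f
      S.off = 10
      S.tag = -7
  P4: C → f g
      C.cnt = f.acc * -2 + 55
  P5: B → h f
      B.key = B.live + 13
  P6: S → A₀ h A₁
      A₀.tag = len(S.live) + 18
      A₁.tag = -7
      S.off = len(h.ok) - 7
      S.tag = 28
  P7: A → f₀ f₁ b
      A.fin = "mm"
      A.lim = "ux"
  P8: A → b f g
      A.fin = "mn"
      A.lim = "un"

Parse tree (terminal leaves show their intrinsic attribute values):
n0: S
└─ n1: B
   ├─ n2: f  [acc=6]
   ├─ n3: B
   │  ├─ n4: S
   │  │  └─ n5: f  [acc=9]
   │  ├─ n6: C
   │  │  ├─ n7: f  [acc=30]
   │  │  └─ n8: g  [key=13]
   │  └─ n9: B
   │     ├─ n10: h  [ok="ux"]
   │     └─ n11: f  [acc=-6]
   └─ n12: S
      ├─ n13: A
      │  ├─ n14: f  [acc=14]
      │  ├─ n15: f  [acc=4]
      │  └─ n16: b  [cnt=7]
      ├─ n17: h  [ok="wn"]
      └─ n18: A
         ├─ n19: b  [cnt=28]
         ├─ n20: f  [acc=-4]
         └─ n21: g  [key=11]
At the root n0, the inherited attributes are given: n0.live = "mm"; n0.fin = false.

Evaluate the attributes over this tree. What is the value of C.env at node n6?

"kmmr"

1. n0.live = "mm"  [given at root]
2. n0.fin = false  [given at root]
3. n1.live = 25  [25]
4. n1.acc = false  [S.fin == true]
5. n1.tag = "mmr"  [S.live ++ "r"]
6. n2.acc = 6  [terminal]
7. n3.live = 7  [f.acc + 1]
8. n3.acc = true  [B₀.acc == false]
9. n3.tag = "kmmr"  ["k" ++ B₀.tag]
10. n4.live = "kmmr"  [if B₀.acc then B₀.tag else "k"]
11. n4.fin = true  [B₀.acc == true]
12. n5.acc = 9  [terminal]
13. n4.off = 10  [10]
14. n4.tag = -7  [-7]
15. n6.env = "kmmr"  [if B₀.acc then B₀.tag else "k"]
16. n7.acc = 30  [terminal]
17. n8.key = 13  [terminal]
18. n6.cnt = -5  [f.acc * -2 + 55]
19. n9.live = 5  [S.off * -2 + 25]
20. n9.acc = false  [false]
21. n9.tag = "yp"  ["yp"]
22. n10.ok = "ux"  [terminal]
23. n11.acc = -6  [terminal]
24. n9.key = 18  [B.live + 13]
25. n3.key = 2  [S.off + S.tag - 1]
26. n12.live = "mx"  ["mx"]
27. n12.fin = false  [B₀.acc == true]
28. n13.tag = 20  [len(S.live) + 18]
29. n14.acc = 14  [terminal]
30. n15.acc = 4  [terminal]
31. n16.cnt = 7  [terminal]
32. n13.fin = "mm"  ["mm"]
33. n13.lim = "ux"  ["ux"]
34. n17.ok = "wn"  [terminal]
35. n18.tag = -7  [-7]
36. n19.cnt = 28  [terminal]
37. n20.acc = -4  [terminal]
38. n21.key = 11  [terminal]
39. n18.fin = "mn"  ["mn"]
40. n18.lim = "un"  ["un"]
41. n12.off = -5  [len(h.ok) - 7]
42. n12.tag = 28  [28]
43. n1.key = 2  [f.acc - 4]
44. n0.off = -6  [B.key * -2 - 2]
45. n0.tag = 27  [B.key * 3 + 21]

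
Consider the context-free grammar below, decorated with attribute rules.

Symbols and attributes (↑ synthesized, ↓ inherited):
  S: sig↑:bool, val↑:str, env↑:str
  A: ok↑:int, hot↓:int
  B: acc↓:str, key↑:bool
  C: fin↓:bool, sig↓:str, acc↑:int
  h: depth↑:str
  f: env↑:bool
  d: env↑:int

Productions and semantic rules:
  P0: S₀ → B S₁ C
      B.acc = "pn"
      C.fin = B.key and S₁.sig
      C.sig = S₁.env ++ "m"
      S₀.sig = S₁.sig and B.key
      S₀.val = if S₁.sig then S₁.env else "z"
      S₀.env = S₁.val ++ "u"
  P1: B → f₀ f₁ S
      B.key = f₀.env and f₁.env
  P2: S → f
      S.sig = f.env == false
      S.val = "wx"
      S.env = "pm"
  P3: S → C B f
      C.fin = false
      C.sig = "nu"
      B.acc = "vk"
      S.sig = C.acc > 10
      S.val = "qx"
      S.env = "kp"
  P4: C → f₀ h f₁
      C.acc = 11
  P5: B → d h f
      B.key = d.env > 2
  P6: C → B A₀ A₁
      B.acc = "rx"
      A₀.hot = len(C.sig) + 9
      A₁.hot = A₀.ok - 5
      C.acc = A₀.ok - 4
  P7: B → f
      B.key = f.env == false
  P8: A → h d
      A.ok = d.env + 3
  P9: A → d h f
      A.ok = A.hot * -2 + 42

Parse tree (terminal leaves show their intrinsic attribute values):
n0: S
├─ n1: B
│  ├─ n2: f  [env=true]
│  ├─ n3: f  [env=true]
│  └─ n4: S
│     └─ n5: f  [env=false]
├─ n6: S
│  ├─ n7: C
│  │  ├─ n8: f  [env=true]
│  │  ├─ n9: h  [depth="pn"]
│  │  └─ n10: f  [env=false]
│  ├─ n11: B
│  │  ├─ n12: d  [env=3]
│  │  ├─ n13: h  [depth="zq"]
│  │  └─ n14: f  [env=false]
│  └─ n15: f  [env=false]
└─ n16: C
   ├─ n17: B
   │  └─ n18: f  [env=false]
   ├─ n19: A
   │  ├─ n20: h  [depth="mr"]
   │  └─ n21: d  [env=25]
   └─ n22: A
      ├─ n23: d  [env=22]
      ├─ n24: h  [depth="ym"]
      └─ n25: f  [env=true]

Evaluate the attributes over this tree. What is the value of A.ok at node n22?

-4

1. n1.acc = "pn"  ["pn"]
2. n2.env = true  [terminal]
3. n3.env = true  [terminal]
4. n5.env = false  [terminal]
5. n4.sig = true  [f.env == false]
6. n4.val = "wx"  ["wx"]
7. n4.env = "pm"  ["pm"]
8. n1.key = true  [f₀.env and f₁.env]
9. n7.fin = false  [false]
10. n7.sig = "nu"  ["nu"]
11. n8.env = true  [terminal]
12. n9.depth = "pn"  [terminal]
13. n10.env = false  [terminal]
14. n7.acc = 11  [11]
15. n11.acc = "vk"  ["vk"]
16. n12.env = 3  [terminal]
17. n13.depth = "zq"  [terminal]
18. n14.env = false  [terminal]
19. n11.key = true  [d.env > 2]
20. n15.env = false  [terminal]
21. n6.sig = true  [C.acc > 10]
22. n6.val = "qx"  ["qx"]
23. n6.env = "kp"  ["kp"]
24. n16.fin = true  [B.key and S₁.sig]
25. n16.sig = "kpm"  [S₁.env ++ "m"]
26. n17.acc = "rx"  ["rx"]
27. n18.env = false  [terminal]
28. n17.key = true  [f.env == false]
29. n19.hot = 12  [len(C.sig) + 9]
30. n20.depth = "mr"  [terminal]
31. n21.env = 25  [terminal]
32. n19.ok = 28  [d.env + 3]
33. n22.hot = 23  [A₀.ok - 5]
34. n23.env = 22  [terminal]
35. n24.depth = "ym"  [terminal]
36. n25.env = true  [terminal]
37. n22.ok = -4  [A.hot * -2 + 42]
38. n16.acc = 24  [A₀.ok - 4]
39. n0.sig = true  [S₁.sig and B.key]
40. n0.val = "kp"  [if S₁.sig then S₁.env else "z"]
41. n0.env = "qxu"  [S₁.val ++ "u"]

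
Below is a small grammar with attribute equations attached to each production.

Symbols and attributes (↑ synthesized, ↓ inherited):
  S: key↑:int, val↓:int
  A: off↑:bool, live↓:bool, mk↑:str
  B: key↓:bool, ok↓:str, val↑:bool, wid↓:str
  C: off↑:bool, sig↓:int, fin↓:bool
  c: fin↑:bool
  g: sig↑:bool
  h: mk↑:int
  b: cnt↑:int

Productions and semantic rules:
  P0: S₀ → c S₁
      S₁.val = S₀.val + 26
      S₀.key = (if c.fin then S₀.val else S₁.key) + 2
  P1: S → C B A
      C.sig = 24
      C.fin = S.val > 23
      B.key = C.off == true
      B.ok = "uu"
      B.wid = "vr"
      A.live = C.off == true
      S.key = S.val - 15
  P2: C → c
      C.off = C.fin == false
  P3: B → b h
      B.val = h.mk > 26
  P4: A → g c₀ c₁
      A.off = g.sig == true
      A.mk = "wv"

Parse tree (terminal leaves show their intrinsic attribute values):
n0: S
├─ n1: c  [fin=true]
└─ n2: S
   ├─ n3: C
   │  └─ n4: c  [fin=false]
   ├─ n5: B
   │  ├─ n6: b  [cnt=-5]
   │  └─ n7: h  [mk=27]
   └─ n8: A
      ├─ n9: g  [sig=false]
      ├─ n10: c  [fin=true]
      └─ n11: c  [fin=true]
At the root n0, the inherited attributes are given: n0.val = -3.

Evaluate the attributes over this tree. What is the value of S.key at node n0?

1. n0.val = -3  [given at root]
2. n1.fin = true  [terminal]
3. n2.val = 23  [S₀.val + 26]
4. n3.sig = 24  [24]
5. n3.fin = false  [S.val > 23]
6. n4.fin = false  [terminal]
7. n3.off = true  [C.fin == false]
8. n5.key = true  [C.off == true]
9. n5.ok = "uu"  ["uu"]
10. n5.wid = "vr"  ["vr"]
11. n6.cnt = -5  [terminal]
12. n7.mk = 27  [terminal]
13. n5.val = true  [h.mk > 26]
14. n8.live = true  [C.off == true]
15. n9.sig = false  [terminal]
16. n10.fin = true  [terminal]
17. n11.fin = true  [terminal]
18. n8.off = false  [g.sig == true]
19. n8.mk = "wv"  ["wv"]
20. n2.key = 8  [S.val - 15]
21. n0.key = -1  [(if c.fin then S₀.val else S₁.key) + 2]

-1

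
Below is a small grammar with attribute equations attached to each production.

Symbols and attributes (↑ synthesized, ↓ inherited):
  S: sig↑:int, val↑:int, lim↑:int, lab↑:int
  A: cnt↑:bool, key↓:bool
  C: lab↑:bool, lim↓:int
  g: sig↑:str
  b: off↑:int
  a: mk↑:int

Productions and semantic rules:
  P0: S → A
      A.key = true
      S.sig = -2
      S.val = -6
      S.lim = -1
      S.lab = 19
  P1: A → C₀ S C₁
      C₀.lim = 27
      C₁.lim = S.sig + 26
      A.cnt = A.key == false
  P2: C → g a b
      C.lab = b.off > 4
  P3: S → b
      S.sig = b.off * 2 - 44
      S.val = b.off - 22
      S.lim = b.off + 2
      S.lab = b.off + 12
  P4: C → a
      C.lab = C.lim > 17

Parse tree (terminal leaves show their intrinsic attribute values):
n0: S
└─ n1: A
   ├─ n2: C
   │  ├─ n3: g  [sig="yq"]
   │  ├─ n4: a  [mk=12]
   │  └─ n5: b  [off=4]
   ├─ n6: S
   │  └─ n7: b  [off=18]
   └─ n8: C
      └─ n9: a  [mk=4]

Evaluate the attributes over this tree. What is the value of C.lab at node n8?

1. n1.key = true  [true]
2. n2.lim = 27  [27]
3. n3.sig = "yq"  [terminal]
4. n4.mk = 12  [terminal]
5. n5.off = 4  [terminal]
6. n2.lab = false  [b.off > 4]
7. n7.off = 18  [terminal]
8. n6.sig = -8  [b.off * 2 - 44]
9. n6.val = -4  [b.off - 22]
10. n6.lim = 20  [b.off + 2]
11. n6.lab = 30  [b.off + 12]
12. n8.lim = 18  [S.sig + 26]
13. n9.mk = 4  [terminal]
14. n8.lab = true  [C.lim > 17]
15. n1.cnt = false  [A.key == false]
16. n0.sig = -2  [-2]
17. n0.val = -6  [-6]
18. n0.lim = -1  [-1]
19. n0.lab = 19  [19]

true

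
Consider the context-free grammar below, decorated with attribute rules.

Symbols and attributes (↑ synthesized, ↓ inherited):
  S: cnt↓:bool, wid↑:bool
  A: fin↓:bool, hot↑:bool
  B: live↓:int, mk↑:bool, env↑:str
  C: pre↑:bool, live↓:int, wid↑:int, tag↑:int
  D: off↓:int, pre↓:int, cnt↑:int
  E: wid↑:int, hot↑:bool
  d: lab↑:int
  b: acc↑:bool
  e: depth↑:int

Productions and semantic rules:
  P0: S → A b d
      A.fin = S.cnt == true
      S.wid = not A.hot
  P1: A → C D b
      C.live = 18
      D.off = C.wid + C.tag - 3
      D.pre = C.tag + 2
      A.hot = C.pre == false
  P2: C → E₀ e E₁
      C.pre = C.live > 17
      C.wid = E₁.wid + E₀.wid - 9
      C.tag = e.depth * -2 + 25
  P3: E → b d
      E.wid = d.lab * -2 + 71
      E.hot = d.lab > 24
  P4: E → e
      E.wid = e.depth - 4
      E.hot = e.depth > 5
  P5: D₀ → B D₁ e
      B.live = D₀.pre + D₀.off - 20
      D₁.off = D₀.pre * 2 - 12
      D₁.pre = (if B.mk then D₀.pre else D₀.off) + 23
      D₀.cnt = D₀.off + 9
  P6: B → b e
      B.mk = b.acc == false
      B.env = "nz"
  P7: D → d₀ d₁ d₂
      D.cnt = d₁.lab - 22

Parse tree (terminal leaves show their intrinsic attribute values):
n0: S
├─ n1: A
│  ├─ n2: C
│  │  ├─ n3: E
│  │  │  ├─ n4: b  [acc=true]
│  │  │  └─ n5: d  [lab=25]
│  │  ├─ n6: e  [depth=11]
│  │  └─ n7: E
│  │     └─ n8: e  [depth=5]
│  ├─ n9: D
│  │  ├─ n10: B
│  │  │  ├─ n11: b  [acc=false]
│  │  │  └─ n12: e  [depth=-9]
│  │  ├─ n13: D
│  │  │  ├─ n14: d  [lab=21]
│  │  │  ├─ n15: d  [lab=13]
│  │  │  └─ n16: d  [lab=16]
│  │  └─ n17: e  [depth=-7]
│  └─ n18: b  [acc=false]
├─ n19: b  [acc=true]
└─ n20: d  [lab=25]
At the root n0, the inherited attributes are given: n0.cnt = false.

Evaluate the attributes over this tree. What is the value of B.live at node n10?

-2

1. n0.cnt = false  [given at root]
2. n1.fin = false  [S.cnt == true]
3. n2.live = 18  [18]
4. n4.acc = true  [terminal]
5. n5.lab = 25  [terminal]
6. n3.wid = 21  [d.lab * -2 + 71]
7. n3.hot = true  [d.lab > 24]
8. n6.depth = 11  [terminal]
9. n8.depth = 5  [terminal]
10. n7.wid = 1  [e.depth - 4]
11. n7.hot = false  [e.depth > 5]
12. n2.pre = true  [C.live > 17]
13. n2.wid = 13  [E₁.wid + E₀.wid - 9]
14. n2.tag = 3  [e.depth * -2 + 25]
15. n9.off = 13  [C.wid + C.tag - 3]
16. n9.pre = 5  [C.tag + 2]
17. n10.live = -2  [D₀.pre + D₀.off - 20]
18. n11.acc = false  [terminal]
19. n12.depth = -9  [terminal]
20. n10.mk = true  [b.acc == false]
21. n10.env = "nz"  ["nz"]
22. n13.off = -2  [D₀.pre * 2 - 12]
23. n13.pre = 28  [(if B.mk then D₀.pre else D₀.off) + 23]
24. n14.lab = 21  [terminal]
25. n15.lab = 13  [terminal]
26. n16.lab = 16  [terminal]
27. n13.cnt = -9  [d₁.lab - 22]
28. n17.depth = -7  [terminal]
29. n9.cnt = 22  [D₀.off + 9]
30. n18.acc = false  [terminal]
31. n1.hot = false  [C.pre == false]
32. n19.acc = true  [terminal]
33. n20.lab = 25  [terminal]
34. n0.wid = true  [not A.hot]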